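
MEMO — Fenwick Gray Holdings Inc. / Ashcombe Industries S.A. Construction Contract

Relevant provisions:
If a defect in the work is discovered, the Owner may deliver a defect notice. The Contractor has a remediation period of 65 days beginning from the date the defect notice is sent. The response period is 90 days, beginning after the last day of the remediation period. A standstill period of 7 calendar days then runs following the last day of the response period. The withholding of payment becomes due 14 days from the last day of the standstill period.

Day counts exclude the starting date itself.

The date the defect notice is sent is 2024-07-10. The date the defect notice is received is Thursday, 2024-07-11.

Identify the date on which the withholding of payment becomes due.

2025-01-02

The last day of the remediation period: 2024-07-10 + 65 days = 2024-09-13.
The last day of the response period: 90 calendar days after 2024-09-13 is 2024-12-12.
The last day of the standstill period: 7 calendar days after 2024-12-12 is 2024-12-19.
The date on which the withholding of payment becomes due: 14 calendar days after 2024-12-19 is 2025-01-02.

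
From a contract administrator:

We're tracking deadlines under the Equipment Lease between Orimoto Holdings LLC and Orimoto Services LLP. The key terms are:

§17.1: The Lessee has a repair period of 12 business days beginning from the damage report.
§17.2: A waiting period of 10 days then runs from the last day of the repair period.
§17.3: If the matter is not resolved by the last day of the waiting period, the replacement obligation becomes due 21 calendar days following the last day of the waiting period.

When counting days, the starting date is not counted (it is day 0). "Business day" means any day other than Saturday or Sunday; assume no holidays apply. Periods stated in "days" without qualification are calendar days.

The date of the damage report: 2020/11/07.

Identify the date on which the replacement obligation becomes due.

The last day of the repair period: counting 12 business days from Saturday, 2020/11/07 (Nov 9, Nov 10, Nov 11, Nov 12, …, Nov 20, Nov 23, Nov 24, skipping weekends) reaches Tuesday, 2020/11/24.
Adding 10 calendar days to 2020/11/24 gives 2020/12/04, which is the last day of the waiting period.
The date on which the replacement obligation becomes due: 2020/12/04 + 21 days = 2020/12/25.

2020/12/25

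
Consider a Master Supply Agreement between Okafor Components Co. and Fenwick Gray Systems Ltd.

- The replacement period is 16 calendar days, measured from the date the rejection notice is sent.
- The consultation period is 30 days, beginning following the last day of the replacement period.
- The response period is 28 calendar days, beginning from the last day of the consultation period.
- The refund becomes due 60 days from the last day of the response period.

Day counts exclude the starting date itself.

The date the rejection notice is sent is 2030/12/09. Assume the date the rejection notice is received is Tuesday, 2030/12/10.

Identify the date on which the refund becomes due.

The last day of the replacement period: 16 calendar days after 2030/12/09 is 2030/12/25.
The last day of the consultation period: 30 calendar days after 2030/12/25 is 2031/01/24.
The last day of the response period: 2031/01/24 + 28 days = 2031/02/21.
The date on which the refund becomes due: 2031/02/21 + 60 days = 2031/04/22.

2031/04/22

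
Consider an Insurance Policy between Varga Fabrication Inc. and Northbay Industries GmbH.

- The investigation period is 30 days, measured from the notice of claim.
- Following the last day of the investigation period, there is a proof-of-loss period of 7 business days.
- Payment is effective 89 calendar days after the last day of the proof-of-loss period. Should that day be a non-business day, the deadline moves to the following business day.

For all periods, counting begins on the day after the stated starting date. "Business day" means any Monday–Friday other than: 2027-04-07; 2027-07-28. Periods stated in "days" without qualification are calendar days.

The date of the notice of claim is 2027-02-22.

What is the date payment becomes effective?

2027-06-30

The last day of the investigation period: 2027-02-22 + 30 days = 2027-03-24.
The last day of the proof-of-loss period: counting 7 business days from Wednesday, 2027-03-24 (Mar 25, Mar 26, Mar 29, Mar 30, Mar 31, Apr 1, Apr 2, skipping weekends) reaches Friday, 2027-04-02.
The date payment becomes effective: 2027-04-02 + 89 days = 2027-06-30. 2027-06-30 is a Wednesday and is not a listed holiday, so no roll-forward applies.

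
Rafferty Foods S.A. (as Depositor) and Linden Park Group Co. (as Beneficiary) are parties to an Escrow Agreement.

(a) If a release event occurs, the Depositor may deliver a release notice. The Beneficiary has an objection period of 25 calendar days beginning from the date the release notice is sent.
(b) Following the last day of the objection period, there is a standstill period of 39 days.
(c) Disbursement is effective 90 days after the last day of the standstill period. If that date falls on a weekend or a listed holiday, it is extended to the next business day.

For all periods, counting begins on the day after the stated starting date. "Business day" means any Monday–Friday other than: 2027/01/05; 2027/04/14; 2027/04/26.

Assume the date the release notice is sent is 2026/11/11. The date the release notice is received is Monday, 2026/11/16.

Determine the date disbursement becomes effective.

2027/04/15

The last day of the objection period: 25 calendar days after 2026/11/11 is 2026/12/06.
Adding 39 calendar days to 2026/12/06 gives 2027/01/14, which is the last day of the standstill period.
The date disbursement becomes effective: 2027/01/14 + 90 days = 2027/04/14. That falls on Wednesday, a listed holiday, so it rolls to the next business day, Thursday, 2027/04/15.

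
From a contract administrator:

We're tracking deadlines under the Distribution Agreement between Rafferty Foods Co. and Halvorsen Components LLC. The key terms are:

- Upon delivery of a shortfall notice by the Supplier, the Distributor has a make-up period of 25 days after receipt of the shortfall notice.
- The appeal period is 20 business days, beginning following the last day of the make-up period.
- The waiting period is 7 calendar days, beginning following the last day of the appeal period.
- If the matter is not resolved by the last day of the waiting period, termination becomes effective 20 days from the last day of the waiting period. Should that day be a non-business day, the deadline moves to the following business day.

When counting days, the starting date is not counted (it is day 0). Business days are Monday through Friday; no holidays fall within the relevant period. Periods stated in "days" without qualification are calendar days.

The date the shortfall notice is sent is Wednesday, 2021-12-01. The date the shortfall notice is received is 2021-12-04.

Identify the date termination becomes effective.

The last day of the make-up period: 25 calendar days after 2021-12-04 is 2021-12-29.
From Wednesday, 2021-12-29, 20 business days (Dec 30, Dec 31, Jan 3, Jan 4, …, Jan 24, Jan 25, Jan 26, skipping weekends) brings us to Wednesday, 2022-01-26, which is the last day of the appeal period.
Adding 7 calendar days to 2022-01-26 gives 2022-02-02, which is the last day of the waiting period.
The date termination becomes effective: 2022-02-02 + 20 days = 2022-02-22. 2022-02-22 is a Tuesday, so no roll-forward applies.

2022-02-22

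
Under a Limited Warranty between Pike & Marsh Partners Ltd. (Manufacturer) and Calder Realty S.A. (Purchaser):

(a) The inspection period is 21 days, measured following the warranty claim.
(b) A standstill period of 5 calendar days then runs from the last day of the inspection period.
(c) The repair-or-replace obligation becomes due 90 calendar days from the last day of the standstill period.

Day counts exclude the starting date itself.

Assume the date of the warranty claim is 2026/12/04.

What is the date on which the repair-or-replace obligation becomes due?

2027/03/30

The last day of the inspection period: 2026/12/04 + 21 days = 2026/12/25.
The last day of the standstill period: 5 calendar days after 2026/12/25 is 2026/12/30.
Adding 90 calendar days to 2026/12/30 gives 2027/03/30, which is the date on which the repair-or-replace obligation becomes due.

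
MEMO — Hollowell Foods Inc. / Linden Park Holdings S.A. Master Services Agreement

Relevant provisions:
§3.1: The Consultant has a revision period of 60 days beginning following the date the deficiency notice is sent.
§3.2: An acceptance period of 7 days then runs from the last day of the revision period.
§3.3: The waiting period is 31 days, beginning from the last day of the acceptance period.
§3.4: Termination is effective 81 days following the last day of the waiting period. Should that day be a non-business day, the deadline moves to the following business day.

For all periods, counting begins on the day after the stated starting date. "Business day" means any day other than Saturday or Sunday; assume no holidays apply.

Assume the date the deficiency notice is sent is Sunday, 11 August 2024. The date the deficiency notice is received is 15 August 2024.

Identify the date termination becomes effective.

6 February 2025

The last day of the revision period: 60 calendar days after 11 August 2024 is 10 October 2024.
The last day of the acceptance period: 10 October 2024 + 7 days = 17 October 2024.
The last day of the waiting period: 31 calendar days after 17 October 2024 is 17 November 2024.
The date termination becomes effective: 17 November 2024 + 81 days = 6 February 2025. 6 February 2025 is a Thursday, so no roll-forward applies.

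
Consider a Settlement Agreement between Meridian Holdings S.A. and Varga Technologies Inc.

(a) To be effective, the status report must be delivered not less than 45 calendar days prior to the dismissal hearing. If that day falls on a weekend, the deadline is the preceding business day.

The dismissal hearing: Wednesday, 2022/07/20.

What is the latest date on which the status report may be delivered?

2022/06/03

Counting back 45 calendar days from 2022/07/20 gives 2022/06/05. That is a Sunday, so the deadline moves back to Friday, 2022/06/03.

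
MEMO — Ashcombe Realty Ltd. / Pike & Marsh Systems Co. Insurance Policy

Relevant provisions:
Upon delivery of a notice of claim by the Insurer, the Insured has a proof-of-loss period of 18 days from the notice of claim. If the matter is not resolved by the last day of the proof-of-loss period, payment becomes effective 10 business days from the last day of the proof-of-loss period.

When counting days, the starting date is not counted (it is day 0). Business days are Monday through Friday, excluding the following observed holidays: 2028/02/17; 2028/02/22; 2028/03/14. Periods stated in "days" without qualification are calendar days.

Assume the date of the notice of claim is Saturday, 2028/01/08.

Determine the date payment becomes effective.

The last day of the proof-of-loss period: 18 calendar days after 2028/01/08 is 2028/01/26.
From Wednesday, 2028/01/26, 10 business days (Jan 27, Jan 28, Jan 31, Feb 1, Feb 2, Feb 3, Feb 4, Feb 7, Feb 8, Feb 9, skipping weekends) brings us to Wednesday, 2028/02/09, which is the date payment becomes effective.

2028/02/09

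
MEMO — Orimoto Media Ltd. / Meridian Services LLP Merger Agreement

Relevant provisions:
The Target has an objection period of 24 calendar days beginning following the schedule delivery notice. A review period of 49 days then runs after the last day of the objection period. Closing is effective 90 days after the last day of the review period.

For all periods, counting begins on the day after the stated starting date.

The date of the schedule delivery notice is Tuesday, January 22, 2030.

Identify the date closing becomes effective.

July 4, 2030

The last day of the objection period: 24 calendar days after January 22, 2030 is February 15, 2030.
Adding 49 calendar days to February 15, 2030 gives April 5, 2030, which is the last day of the review period.
The date closing becomes effective: April 5, 2030 + 90 days = July 4, 2030.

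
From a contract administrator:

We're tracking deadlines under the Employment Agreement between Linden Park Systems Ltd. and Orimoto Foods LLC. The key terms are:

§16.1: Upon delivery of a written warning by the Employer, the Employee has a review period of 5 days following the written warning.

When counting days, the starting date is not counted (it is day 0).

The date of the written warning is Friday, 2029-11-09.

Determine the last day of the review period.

2029-11-14

The last day of the review period: 2029-11-09 + 5 days = 2029-11-14.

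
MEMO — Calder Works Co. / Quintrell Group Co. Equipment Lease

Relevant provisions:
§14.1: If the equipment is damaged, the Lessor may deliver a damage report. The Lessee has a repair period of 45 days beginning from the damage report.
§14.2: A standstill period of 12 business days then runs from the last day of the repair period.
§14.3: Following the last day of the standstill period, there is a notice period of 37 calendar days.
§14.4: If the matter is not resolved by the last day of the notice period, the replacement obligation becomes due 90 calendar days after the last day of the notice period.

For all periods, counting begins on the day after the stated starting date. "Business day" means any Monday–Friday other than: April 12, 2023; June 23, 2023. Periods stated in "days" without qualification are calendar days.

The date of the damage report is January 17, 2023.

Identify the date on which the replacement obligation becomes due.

The last day of the repair period: 45 calendar days after January 17, 2023 is March 3, 2023.
The last day of the standstill period: 12 business days after Friday, March 3, 2023, skipping weekends — Mar 6, Mar 7, Mar 8, Mar 9, …, Mar 17, Mar 20, Mar 21 — lands on Tuesday, March 21, 2023.
Adding 37 calendar days to March 21, 2023 gives April 27, 2023, which is the last day of the notice period.
The date on which the replacement obligation becomes due: 90 calendar days after April 27, 2023 is July 26, 2023.

July 26, 2023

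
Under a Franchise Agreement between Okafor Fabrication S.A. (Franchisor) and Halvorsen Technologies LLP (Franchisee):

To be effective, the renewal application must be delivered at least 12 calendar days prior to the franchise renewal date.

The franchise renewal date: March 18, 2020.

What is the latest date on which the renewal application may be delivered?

Counting back 12 calendar days from March 18, 2020 gives March 6, 2020.

March 6, 2020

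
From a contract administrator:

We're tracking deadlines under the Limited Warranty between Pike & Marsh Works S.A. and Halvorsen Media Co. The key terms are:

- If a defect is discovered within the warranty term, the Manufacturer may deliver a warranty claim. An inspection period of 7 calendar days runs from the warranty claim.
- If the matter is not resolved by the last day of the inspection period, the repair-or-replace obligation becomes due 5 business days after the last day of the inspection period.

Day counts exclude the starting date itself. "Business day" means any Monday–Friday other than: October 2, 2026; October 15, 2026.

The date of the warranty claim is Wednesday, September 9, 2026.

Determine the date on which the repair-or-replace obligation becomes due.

September 23, 2026

The last day of the inspection period: September 9, 2026 + 7 days = September 16, 2026.
The date on which the repair-or-replace obligation becomes due: counting 5 business days from Wednesday, September 16, 2026 (Sep 17, Sep 18, Sep 21, Sep 22, Sep 23, skipping weekends) reaches Wednesday, September 23, 2026.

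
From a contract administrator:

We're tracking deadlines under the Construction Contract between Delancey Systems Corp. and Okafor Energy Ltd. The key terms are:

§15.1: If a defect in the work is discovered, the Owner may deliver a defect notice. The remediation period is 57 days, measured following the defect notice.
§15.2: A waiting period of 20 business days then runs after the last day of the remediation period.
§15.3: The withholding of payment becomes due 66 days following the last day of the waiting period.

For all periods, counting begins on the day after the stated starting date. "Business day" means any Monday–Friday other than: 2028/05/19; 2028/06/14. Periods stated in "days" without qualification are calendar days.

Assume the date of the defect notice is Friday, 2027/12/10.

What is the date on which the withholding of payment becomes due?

2028/05/08

The last day of the remediation period: 2027/12/10 + 57 days = 2028/02/05.
The last day of the waiting period: 20 business days after Saturday, 2028/02/05, skipping weekends — Feb 7, Feb 8, Feb 9, Feb 10, …, Mar 1, Mar 2, Mar 3 — lands on Friday, 2028/03/03.
The date on which the withholding of payment becomes due: 66 calendar days after 2028/03/03 is 2028/05/08.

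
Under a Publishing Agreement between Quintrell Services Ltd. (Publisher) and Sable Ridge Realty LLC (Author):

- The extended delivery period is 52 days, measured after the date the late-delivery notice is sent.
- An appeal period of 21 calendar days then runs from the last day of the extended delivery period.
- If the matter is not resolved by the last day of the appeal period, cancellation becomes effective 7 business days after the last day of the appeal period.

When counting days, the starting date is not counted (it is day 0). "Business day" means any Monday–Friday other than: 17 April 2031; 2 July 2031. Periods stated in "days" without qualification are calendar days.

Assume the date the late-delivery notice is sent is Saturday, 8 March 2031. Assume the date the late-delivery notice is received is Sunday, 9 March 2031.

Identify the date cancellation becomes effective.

The last day of the extended delivery period: 52 calendar days after 8 March 2031 is 29 April 2031.
The last day of the appeal period: 29 April 2031 + 21 days = 20 May 2031.
The date cancellation becomes effective: counting 7 business days from Tuesday, 20 May 2031 (May 21, May 22, May 23, May 26, May 27, May 28, May 29, skipping weekends) reaches Thursday, 29 May 2031.

29 May 2031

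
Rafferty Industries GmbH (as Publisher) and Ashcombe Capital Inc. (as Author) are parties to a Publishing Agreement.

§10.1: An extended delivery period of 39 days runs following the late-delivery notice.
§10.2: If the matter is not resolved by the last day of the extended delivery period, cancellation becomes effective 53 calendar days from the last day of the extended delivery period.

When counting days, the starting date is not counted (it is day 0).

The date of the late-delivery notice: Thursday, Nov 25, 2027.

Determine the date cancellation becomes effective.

Feb 25, 2028

The last day of the extended delivery period: Nov 25, 2027 + 39 days = Jan 3, 2028.
The date cancellation becomes effective: 53 calendar days after Jan 3, 2028 is Feb 25, 2028.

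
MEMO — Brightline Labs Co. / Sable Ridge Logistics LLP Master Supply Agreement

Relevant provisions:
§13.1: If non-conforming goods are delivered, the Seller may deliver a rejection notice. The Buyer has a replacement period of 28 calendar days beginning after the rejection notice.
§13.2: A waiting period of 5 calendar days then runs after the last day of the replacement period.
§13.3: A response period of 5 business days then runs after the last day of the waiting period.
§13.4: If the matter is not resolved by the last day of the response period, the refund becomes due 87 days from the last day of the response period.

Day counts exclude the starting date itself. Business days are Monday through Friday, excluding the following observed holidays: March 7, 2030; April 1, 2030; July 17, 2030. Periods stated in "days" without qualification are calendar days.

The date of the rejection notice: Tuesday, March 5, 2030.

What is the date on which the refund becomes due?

July 8, 2030

The last day of the replacement period: 28 calendar days after March 5, 2030 is April 2, 2030.
Adding 5 calendar days to April 2, 2030 gives April 7, 2030, which is the last day of the waiting period.
The last day of the response period: 5 business days after Sunday, April 7, 2030, skipping weekends — Apr 8, Apr 9, Apr 10, Apr 11, Apr 12 — lands on Friday, April 12, 2030.
The date on which the refund becomes due: April 12, 2030 + 87 days = July 8, 2030.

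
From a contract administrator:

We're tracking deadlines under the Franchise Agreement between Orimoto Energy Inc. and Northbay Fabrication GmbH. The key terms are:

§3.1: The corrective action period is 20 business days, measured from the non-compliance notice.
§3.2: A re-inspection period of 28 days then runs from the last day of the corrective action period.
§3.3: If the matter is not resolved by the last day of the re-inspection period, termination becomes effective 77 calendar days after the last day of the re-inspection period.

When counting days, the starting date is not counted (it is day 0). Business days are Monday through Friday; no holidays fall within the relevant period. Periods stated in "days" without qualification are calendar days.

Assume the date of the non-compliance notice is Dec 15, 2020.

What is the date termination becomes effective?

Apr 27, 2021

From Tuesday, Dec 15, 2020, 20 business days (Dec 16, Dec 17, Dec 18, Dec 21, …, Jan 8, Jan 11, Jan 12, skipping weekends) brings us to Tuesday, Jan 12, 2021, which is the last day of the corrective action period.
Adding 28 calendar days to Jan 12, 2021 gives Feb 9, 2021, which is the last day of the re-inspection period.
Adding 77 calendar days to Feb 9, 2021 gives Apr 27, 2021, which is the date termination becomes effective.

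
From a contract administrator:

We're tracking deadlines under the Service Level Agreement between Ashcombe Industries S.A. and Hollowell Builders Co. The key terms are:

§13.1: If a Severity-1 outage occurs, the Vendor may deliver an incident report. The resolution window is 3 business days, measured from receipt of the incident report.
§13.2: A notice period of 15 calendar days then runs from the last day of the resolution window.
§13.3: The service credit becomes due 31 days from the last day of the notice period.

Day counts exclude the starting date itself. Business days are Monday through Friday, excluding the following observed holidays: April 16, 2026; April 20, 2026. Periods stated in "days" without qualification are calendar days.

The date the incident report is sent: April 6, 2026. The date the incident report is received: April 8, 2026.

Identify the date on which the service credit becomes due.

May 29, 2026

The last day of the resolution window: counting 3 business days from Wednesday, April 8, 2026 (Apr 9, Apr 10, Apr 13, skipping weekends) reaches Monday, April 13, 2026.
Adding 15 calendar days to April 13, 2026 gives April 28, 2026, which is the last day of the notice period.
The date on which the service credit becomes due: April 28, 2026 + 31 days = May 29, 2026.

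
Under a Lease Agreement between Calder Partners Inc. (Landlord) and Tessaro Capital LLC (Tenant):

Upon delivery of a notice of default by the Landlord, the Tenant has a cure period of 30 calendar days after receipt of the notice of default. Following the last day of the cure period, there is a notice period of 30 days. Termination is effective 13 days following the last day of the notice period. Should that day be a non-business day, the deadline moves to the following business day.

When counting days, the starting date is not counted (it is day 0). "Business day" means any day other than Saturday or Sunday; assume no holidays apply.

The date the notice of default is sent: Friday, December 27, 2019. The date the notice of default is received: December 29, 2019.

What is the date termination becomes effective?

March 11, 2020

The last day of the cure period: 30 calendar days after December 29, 2019 is January 28, 2020.
Adding 30 calendar days to January 28, 2020 gives February 27, 2020, which is the last day of the notice period.
The date termination becomes effective: February 27, 2020 + 13 days = March 11, 2020. March 11, 2020 is a Wednesday, so no roll-forward applies.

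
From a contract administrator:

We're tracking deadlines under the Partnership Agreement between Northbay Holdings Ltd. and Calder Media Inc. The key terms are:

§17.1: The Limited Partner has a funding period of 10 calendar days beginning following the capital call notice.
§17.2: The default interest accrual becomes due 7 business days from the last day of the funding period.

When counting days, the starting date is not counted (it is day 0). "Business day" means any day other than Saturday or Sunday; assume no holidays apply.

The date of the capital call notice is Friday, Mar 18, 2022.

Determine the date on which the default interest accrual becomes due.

The last day of the funding period: Mar 18, 2022 + 10 days = Mar 28, 2022.
The date on which the default interest accrual becomes due: 7 business days after Monday, Mar 28, 2022, skipping weekends — Mar 29, Mar 30, Mar 31, Apr 1, Apr 4, Apr 5, Apr 6 — lands on Wednesday, Apr 6, 2022.

Apr 6, 2022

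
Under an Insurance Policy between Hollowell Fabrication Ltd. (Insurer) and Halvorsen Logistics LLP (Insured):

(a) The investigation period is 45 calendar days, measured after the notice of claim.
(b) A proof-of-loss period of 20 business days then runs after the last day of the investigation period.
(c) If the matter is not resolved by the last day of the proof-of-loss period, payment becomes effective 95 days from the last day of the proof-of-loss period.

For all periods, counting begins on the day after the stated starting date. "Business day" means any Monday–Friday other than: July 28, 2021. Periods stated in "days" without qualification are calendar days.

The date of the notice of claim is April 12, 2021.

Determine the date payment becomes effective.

September 27, 2021

The last day of the investigation period: April 12, 2021 + 45 days = May 27, 2021.
From Thursday, May 27, 2021, 20 business days (May 28, May 31, Jun 1, Jun 2, …, Jun 22, Jun 23, Jun 24, skipping weekends) brings us to Thursday, June 24, 2021, which is the last day of the proof-of-loss period.
Adding 95 calendar days to June 24, 2021 gives September 27, 2021, which is the date payment becomes effective.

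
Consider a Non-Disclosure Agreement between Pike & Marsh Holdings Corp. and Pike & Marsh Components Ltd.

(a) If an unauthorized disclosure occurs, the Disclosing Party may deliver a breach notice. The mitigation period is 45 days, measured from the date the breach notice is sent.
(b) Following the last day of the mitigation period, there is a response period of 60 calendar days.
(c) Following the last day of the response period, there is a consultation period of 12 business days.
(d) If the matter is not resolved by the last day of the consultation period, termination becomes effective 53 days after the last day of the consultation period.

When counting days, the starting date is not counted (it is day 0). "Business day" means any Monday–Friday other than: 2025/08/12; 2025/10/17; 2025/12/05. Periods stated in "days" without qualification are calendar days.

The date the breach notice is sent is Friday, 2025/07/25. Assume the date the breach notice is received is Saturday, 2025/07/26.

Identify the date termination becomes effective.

2026/01/17

The last day of the mitigation period: 2025/07/25 + 45 days = 2025/09/08.
The last day of the response period: 2025/09/08 + 60 days = 2025/11/07.
The last day of the consultation period: counting 12 business days from Friday, 2025/11/07 (Nov 10, Nov 11, Nov 12, Nov 13, …, Nov 21, Nov 24, Nov 25, skipping weekends) reaches Tuesday, 2025/11/25.
The date termination becomes effective: 53 calendar days after 2025/11/25 is 2026/01/17.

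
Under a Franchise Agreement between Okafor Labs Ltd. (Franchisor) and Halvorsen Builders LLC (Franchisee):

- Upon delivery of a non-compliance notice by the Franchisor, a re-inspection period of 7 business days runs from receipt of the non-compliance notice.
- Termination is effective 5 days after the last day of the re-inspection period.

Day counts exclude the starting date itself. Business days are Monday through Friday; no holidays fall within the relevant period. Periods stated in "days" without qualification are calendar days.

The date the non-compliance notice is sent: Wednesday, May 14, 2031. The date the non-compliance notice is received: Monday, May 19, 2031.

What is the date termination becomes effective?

From Monday, May 19, 2031, 7 business days (May 20, May 21, May 22, May 23, May 26, May 27, May 28, skipping weekends) brings us to Wednesday, May 28, 2031, which is the last day of the re-inspection period.
Adding 5 calendar days to May 28, 2031 gives June 2, 2031, which is the date termination becomes effective.

June 2, 2031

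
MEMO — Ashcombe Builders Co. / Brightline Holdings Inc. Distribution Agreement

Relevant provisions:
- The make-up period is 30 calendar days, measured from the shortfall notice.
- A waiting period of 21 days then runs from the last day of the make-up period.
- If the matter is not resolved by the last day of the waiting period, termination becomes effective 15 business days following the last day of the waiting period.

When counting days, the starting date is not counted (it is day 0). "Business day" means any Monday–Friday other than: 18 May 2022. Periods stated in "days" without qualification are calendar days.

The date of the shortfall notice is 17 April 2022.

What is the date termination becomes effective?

Adding 30 calendar days to 17 April 2022 gives 17 May 2022, which is the last day of the make-up period.
The last day of the waiting period: 17 May 2022 + 21 days = 7 June 2022.
From Tuesday, 7 June 2022, 15 business days (Jun 8, Jun 9, Jun 10, Jun 13, …, Jun 24, Jun 27, Jun 28, skipping weekends) brings us to Tuesday, 28 June 2022, which is the date termination becomes effective.

28 June 2022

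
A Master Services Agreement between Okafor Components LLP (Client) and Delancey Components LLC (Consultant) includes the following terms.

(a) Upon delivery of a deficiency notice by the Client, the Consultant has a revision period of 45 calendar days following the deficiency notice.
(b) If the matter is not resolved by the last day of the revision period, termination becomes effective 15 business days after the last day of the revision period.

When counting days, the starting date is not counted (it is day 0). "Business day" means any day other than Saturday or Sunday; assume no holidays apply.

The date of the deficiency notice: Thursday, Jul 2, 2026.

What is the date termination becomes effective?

Adding 45 calendar days to Jul 2, 2026 gives Aug 16, 2026, which is the last day of the revision period.
From Sunday, Aug 16, 2026, 15 business days (Aug 17, Aug 18, Aug 19, Aug 20, …, Sep 2, Sep 3, Sep 4, skipping weekends) brings us to Friday, Sep 4, 2026, which is the date termination becomes effective.

Sep 4, 2026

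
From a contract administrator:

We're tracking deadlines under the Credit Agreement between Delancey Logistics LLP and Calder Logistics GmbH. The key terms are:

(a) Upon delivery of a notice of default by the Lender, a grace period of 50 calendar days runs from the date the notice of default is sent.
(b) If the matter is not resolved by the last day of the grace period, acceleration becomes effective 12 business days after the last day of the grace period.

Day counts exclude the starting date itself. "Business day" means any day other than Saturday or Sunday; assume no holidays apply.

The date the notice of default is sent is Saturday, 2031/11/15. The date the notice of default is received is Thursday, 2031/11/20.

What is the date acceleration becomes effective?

The last day of the grace period: 2031/11/15 + 50 days = 2032/01/04.
The date acceleration becomes effective: counting 12 business days from Sunday, 2032/01/04 (Jan 5, Jan 6, Jan 7, Jan 8, …, Jan 16, Jan 19, Jan 20, skipping weekends) reaches Tuesday, 2032/01/20.

2032/01/20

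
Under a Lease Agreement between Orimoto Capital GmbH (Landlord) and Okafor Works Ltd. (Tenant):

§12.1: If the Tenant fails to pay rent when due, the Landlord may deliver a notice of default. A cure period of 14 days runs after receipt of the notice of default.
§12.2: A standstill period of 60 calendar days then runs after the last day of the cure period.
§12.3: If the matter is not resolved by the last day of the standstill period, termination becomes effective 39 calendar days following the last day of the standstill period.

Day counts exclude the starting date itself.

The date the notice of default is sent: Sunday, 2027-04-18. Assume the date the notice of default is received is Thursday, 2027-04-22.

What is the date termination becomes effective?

2027-08-13

The last day of the cure period: 2027-04-22 + 14 days = 2027-05-06.
The last day of the standstill period: 2027-05-06 + 60 days = 2027-07-05.
The date termination becomes effective: 39 calendar days after 2027-07-05 is 2027-08-13.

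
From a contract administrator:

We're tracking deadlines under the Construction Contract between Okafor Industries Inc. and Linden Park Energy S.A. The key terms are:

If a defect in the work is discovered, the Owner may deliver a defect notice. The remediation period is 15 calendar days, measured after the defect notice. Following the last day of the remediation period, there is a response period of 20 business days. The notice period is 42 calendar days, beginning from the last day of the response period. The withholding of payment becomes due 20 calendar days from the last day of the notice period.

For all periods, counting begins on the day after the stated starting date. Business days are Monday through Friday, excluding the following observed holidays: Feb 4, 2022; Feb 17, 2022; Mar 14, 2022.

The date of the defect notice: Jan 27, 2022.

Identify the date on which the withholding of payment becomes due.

The last day of the remediation period: Jan 27, 2022 + 15 days = Feb 11, 2022.
The last day of the response period: counting 20 business days from Friday, Feb 11, 2022 (Feb 14, Feb 15, Feb 16, Feb 18, …, Mar 10, Mar 11, Mar 15, skipping weekends and the listed holidays on Feb 17, Mar 14) reaches Tuesday, Mar 15, 2022.
Adding 42 calendar days to Mar 15, 2022 gives Apr 26, 2022, which is the last day of the notice period.
Adding 20 calendar days to Apr 26, 2022 gives May 16, 2022, which is the date on which the withholding of payment becomes due.

May 16, 2022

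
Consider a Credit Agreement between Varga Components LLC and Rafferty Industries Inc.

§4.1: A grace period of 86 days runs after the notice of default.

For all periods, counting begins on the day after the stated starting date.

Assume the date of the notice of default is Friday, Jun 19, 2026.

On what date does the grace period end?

Sep 13, 2026

The last day of the grace period: 86 calendar days after Jun 19, 2026 is Sep 13, 2026.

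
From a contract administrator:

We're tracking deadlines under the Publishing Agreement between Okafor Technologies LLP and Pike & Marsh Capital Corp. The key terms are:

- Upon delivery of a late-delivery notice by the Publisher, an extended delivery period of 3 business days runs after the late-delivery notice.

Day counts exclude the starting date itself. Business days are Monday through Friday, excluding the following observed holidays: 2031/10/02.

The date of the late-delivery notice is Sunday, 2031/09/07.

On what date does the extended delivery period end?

The last day of the extended delivery period: 3 business days after Sunday, 2031/09/07, skipping weekends — Sep 8, Sep 9, Sep 10 — lands on Wednesday, 2031/09/10.

2031/09/10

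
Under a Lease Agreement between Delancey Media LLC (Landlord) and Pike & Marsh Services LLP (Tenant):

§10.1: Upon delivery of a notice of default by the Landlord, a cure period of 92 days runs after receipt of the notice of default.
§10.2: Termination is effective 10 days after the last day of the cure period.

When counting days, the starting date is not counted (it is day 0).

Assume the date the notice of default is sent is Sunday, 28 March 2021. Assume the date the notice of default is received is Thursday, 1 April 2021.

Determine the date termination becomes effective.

Adding 92 calendar days to 1 April 2021 gives 2 July 2021, which is the last day of the cure period.
Adding 10 calendar days to 2 July 2021 gives 12 July 2021, which is the date termination becomes effective.

12 July 2021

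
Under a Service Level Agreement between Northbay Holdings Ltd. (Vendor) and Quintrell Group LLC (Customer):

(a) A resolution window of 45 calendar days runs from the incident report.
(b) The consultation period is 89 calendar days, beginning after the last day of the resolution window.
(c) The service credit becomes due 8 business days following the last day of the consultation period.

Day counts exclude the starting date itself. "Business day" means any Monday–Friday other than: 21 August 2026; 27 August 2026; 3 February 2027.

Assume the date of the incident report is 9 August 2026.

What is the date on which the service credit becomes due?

The last day of the resolution window: 9 August 2026 + 45 days = 23 September 2026.
Adding 89 calendar days to 23 September 2026 gives 21 December 2026, which is the last day of the consultation period.
The date on which the service credit becomes due: 8 business days after Monday, 21 December 2026, skipping weekends — Dec 22, Dec 23, Dec 24, Dec 25, Dec 28, Dec 29, Dec 30, Dec 31 — lands on Thursday, 31 December 2026.

31 December 2026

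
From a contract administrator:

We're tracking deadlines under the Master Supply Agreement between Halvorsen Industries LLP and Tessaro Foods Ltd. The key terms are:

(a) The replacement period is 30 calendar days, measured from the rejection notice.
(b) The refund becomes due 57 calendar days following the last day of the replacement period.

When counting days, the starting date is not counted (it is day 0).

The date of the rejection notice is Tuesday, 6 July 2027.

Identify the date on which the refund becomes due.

Adding 30 calendar days to 6 July 2027 gives 5 August 2027, which is the last day of the replacement period.
The date on which the refund becomes due: 57 calendar days after 5 August 2027 is 1 October 2027.

1 October 2027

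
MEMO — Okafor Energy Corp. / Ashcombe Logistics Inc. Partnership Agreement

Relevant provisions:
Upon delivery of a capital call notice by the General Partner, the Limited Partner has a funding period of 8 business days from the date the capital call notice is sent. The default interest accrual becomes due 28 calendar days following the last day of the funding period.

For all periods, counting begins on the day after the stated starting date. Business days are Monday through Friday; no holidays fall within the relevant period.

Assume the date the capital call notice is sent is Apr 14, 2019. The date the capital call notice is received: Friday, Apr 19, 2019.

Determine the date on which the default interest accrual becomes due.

May 22, 2019

The last day of the funding period: 8 business days after Sunday, Apr 14, 2019, skipping weekends — Apr 15, Apr 16, Apr 17, Apr 18, Apr 19, Apr 22, Apr 23, Apr 24 — lands on Wednesday, Apr 24, 2019.
Adding 28 calendar days to Apr 24, 2019 gives May 22, 2019, which is the date on which the default interest accrual becomes due.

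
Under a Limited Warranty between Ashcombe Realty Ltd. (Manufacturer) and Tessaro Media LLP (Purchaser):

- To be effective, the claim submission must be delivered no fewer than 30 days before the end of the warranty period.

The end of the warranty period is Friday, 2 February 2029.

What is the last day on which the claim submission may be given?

3 January 2029

Counting back 30 calendar days from 2 February 2029 gives 3 January 2029.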